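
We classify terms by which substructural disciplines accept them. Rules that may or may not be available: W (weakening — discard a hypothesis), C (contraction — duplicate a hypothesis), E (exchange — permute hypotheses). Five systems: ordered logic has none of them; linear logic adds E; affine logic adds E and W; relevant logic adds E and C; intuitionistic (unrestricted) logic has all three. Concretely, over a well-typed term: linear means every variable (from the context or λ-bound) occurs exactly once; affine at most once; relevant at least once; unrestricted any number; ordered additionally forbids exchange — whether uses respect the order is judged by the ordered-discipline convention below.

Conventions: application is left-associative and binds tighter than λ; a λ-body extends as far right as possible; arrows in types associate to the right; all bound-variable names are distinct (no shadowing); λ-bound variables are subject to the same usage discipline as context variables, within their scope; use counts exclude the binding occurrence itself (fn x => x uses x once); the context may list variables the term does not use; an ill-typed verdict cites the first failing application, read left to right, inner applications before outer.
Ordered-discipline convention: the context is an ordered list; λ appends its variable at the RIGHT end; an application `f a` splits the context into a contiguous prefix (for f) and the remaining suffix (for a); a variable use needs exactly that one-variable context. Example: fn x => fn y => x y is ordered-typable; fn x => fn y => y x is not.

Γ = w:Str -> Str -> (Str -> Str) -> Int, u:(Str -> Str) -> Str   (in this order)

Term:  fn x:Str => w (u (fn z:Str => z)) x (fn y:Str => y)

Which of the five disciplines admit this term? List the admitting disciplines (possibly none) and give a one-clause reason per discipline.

accepted by: ordered, linear, affine, relevant, unrestricted
variable uses: w=1; u=1; x (bound)=1; z (bound)=1; y (bound)=1
order of uses: w, u, z, x, y
typing: ✓ — Str -> Int
ordered: ✓ — one use each (w, u, x, z, y); ordered split holds
linear: ✓ — single use per variable (w, u, x, z, y)
affine: ✓ — none of w, u, x, z, y used more than once
relevant: ✓ — every one of w, u, x, z, y appears
unrestricted: ✓ — well-typed at Str -> Int; no restrictions here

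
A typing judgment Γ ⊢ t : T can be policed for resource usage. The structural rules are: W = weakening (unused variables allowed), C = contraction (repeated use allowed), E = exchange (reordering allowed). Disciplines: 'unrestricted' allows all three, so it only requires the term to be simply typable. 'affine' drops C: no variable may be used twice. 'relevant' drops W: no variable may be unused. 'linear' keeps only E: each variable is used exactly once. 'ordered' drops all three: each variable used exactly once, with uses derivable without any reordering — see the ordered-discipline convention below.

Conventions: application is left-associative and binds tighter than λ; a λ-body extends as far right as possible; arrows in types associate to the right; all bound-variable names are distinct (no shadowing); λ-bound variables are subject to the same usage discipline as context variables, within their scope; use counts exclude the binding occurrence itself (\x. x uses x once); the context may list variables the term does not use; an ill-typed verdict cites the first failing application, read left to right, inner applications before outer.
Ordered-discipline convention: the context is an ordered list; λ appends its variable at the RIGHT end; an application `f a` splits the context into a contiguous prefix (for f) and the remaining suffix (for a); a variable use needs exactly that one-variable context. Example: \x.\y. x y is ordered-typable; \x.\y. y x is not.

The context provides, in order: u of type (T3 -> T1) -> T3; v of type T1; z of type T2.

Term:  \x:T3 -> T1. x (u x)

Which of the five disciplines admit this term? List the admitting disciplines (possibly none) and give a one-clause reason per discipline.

admitted by: unrestricted
use counts: u=1, v=0, z=0, x (bound)=2
use order (left to right): x, u, x
typing: the term checks, with type (T3 -> T1) -> T1
ordered: ✗, needs contraction — x ×2; v, z left unused
linear: ✗, needs contraction — x ×2; v, z left unused
affine: ✗, needs contraction — x ×2
relevant: ✗, v, z left unused
unrestricted: ✓, simply typable at (T3 -> T1) -> T1; W, C, E all held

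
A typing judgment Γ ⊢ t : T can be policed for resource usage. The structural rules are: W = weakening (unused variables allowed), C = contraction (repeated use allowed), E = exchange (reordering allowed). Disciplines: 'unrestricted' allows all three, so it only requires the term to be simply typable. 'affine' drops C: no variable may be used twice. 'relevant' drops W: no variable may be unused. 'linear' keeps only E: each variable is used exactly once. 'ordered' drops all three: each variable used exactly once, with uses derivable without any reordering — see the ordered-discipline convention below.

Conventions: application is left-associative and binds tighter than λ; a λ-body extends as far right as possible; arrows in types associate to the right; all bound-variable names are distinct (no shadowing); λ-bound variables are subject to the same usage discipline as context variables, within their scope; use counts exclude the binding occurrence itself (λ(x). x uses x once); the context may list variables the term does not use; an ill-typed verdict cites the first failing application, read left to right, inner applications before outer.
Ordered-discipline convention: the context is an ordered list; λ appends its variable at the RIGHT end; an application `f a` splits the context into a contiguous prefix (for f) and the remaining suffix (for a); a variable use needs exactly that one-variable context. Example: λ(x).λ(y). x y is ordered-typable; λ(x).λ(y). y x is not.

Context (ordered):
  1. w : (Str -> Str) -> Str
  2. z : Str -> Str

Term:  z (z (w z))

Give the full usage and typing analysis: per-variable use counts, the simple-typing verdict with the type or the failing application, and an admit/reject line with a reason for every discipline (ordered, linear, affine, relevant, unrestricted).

use counts: w=1; z=3
use order (left to right): z, z, w, z
typing: ✓ — Str
ordered: ✗, uses contraction: z ×3
linear: ✗, uses contraction: z ×3
affine: ✗, uses contraction: z ×3
relevant: ✓, every one of w, z appears
unrestricted: ✓, well-typed at Str; no restrictions here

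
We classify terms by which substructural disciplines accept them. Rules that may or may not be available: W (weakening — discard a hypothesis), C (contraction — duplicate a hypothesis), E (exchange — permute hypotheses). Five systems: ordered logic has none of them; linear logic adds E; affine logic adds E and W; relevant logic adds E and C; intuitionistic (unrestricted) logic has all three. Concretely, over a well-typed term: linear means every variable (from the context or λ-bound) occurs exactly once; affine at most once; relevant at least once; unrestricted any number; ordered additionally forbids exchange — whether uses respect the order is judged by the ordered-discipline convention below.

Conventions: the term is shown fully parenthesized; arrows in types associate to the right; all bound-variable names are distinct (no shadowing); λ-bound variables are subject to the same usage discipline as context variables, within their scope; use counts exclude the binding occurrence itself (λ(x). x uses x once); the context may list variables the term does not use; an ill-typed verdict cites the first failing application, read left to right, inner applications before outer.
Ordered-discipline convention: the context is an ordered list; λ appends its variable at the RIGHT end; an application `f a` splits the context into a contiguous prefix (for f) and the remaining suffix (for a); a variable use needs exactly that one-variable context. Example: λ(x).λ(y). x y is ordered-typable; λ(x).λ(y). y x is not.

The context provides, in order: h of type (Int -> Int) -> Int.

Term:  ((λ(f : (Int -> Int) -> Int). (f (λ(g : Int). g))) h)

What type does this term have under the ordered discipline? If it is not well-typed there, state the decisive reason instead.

term : Int
use counts: h: 1×, f (λ-bound): 1×, g (λ-bound): 1×
order of uses: f, g, h
typing: the term checks, with type Int
per-discipline verdicts: ordered ✓ · linear ✓ · affine ✓ · relevant ✓ · unrestricted ✓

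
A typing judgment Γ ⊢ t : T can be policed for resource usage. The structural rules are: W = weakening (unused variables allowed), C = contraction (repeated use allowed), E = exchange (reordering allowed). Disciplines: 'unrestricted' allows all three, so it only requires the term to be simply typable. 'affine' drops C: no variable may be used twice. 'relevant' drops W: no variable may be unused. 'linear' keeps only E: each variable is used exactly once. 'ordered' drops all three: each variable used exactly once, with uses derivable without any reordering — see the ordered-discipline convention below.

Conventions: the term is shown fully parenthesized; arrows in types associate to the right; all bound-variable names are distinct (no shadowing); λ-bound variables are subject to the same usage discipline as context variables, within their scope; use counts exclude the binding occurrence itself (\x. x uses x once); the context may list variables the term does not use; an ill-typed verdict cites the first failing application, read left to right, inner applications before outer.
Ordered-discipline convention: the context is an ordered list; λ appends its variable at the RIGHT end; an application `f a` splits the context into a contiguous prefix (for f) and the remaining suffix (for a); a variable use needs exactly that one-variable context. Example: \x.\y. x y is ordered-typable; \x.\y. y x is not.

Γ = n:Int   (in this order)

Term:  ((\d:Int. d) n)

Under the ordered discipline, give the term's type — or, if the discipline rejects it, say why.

term : Int
usage: n: 1×; d (bound): 1×
order of uses: d, n
typing: well-typed at Int
summary: ordered ✓ | linear ✓ | affine ✓ | relevant ✓ | unrestricted ✓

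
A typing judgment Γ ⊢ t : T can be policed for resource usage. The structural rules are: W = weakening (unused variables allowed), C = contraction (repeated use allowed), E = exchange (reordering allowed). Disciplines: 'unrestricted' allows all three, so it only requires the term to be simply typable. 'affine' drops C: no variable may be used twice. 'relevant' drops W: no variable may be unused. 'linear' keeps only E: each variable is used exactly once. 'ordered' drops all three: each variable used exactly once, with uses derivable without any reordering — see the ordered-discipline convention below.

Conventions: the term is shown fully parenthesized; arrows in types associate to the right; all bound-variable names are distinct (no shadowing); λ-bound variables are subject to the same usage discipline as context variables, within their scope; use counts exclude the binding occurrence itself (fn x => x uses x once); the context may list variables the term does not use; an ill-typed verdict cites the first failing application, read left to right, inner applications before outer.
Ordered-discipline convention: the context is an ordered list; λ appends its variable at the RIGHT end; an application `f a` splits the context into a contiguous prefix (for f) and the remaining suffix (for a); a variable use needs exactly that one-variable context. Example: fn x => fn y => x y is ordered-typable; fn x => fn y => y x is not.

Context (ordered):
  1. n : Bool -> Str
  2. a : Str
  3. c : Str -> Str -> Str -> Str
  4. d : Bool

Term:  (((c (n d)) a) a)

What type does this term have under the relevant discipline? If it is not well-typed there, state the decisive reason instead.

term : Str
use counts: n: 1×; a: 2×; c: 1×; d: 1×
order of uses: c, n, d, a, a
typing: well-typed at Str
all disciplines: ordered ✗ | linear ✗ | affine ✗ | relevant ✓ | unrestricted ✓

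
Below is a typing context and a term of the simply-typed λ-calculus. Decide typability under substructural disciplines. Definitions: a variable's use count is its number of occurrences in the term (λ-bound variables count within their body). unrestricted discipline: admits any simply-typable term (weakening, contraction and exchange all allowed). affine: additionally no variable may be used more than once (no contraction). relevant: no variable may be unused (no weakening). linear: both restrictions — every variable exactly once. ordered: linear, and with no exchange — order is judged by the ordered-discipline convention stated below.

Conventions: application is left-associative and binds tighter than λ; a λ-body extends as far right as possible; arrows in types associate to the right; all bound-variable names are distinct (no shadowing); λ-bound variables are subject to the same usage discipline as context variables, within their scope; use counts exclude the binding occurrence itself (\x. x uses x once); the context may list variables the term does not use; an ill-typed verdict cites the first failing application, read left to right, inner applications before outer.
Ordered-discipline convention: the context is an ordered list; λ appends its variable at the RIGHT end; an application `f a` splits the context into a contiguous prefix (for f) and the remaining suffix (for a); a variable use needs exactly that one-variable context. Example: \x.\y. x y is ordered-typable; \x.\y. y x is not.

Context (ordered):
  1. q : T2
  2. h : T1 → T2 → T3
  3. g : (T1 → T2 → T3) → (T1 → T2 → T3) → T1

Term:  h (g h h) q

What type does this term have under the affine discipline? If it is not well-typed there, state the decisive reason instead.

not well-typed under affine — needs contraction — h ×3
counts: q=1, h=3, g=1
order of uses: h, g, h, h, q
typing: well-typed at T3
per-discipline verdicts: ordered ✗, linear ✗, affine ✗, relevant ✓, unrestricted ✓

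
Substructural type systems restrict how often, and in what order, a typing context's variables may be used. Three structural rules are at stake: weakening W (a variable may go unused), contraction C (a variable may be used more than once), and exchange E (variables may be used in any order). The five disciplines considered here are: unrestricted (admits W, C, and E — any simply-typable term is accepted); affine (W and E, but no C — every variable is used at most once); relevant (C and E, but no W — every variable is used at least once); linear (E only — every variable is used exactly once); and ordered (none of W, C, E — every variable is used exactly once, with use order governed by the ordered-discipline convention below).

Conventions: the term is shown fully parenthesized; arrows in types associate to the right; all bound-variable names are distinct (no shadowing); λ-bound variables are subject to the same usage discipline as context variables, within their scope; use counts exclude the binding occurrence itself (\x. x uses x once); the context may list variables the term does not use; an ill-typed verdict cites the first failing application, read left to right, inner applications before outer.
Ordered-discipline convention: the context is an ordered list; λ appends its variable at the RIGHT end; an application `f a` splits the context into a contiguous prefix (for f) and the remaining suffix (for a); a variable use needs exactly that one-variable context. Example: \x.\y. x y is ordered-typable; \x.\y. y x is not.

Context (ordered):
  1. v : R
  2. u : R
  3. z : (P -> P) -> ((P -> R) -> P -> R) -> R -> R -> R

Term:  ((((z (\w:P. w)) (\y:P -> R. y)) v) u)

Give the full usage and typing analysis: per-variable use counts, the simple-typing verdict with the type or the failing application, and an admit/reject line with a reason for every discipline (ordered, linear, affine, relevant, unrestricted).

counts: v: 1×; u: 1×; z: 1×; w (λ-bound): 1×; y (λ-bound): 1×
order of uses: z, w, y, v, u
typing: ✓ — R
ordered: ✗ — no contiguous prefix/suffix split fits z, w, y, v, u
linear: ✓ — each of v, u, z, w, y used exactly once
affine: ✓ — no duplicate uses among v, u, z, w, y
relevant: ✓ — at least one use each (v, u, z, w, y)
unrestricted: ✓ — simply typable at R; W, C, E all held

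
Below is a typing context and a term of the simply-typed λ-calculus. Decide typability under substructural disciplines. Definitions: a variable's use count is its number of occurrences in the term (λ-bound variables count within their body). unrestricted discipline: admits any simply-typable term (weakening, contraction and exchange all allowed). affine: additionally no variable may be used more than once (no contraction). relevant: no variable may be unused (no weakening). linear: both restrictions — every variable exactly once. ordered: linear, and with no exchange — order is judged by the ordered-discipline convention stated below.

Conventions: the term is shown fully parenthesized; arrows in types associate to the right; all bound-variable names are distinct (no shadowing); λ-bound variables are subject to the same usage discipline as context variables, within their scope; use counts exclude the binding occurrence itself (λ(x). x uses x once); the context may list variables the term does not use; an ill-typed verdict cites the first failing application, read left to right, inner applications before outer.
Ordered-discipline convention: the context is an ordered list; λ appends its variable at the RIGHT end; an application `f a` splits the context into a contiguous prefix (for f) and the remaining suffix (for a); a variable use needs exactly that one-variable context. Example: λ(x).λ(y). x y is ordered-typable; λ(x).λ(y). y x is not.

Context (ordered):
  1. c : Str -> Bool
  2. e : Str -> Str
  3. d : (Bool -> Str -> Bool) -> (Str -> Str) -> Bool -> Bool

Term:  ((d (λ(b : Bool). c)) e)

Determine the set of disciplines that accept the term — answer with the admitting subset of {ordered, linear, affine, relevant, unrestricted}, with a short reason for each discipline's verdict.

accepted by: affine, unrestricted
variable uses: c ×1; e ×1; d ×1; b [bound] ×0
uses in reading order: d, c, e
typing: well-typed — term : Bool -> Bool
ordered: ✗ — b left unused
linear: ✗ — b left unused
affine: ✓ — c, e, d, b: no repeats, contraction unneeded
relevant: ✗ — b left unused
unrestricted: ✓ — simply typable at Bool -> Bool; W, C, E all held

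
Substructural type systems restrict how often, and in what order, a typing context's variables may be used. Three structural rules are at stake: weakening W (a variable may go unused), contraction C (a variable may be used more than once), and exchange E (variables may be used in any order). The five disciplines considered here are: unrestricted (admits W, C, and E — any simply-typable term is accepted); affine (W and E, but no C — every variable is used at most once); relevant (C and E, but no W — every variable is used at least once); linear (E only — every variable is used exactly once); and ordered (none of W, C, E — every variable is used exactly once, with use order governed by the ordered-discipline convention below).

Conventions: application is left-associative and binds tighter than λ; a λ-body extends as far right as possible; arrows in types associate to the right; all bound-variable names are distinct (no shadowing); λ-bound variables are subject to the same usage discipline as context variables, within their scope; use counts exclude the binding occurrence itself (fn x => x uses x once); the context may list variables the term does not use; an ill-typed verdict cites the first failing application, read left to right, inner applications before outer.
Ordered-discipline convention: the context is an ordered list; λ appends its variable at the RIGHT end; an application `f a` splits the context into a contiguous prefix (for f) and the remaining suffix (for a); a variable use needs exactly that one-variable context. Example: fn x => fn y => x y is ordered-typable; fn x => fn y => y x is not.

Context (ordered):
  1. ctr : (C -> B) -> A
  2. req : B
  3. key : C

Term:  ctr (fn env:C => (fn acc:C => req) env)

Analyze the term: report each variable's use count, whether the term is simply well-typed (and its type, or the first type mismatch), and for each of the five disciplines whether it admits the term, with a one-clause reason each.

variable uses: ctr ×1; req ×1; key ×0; env [bound] ×1; acc [bound] ×0
left-to-right use order: ctr, req, env
typing: ✓ — A
ordered ✗ (key, acc never used (weakening))
linear ✗ (key, acc never used (weakening))
affine ✓ (no duplicate uses among ctr, req, key, env, acc)
relevant ✗ (key, acc never used (weakening))
unrestricted ✓ (typability at A is all that's needed)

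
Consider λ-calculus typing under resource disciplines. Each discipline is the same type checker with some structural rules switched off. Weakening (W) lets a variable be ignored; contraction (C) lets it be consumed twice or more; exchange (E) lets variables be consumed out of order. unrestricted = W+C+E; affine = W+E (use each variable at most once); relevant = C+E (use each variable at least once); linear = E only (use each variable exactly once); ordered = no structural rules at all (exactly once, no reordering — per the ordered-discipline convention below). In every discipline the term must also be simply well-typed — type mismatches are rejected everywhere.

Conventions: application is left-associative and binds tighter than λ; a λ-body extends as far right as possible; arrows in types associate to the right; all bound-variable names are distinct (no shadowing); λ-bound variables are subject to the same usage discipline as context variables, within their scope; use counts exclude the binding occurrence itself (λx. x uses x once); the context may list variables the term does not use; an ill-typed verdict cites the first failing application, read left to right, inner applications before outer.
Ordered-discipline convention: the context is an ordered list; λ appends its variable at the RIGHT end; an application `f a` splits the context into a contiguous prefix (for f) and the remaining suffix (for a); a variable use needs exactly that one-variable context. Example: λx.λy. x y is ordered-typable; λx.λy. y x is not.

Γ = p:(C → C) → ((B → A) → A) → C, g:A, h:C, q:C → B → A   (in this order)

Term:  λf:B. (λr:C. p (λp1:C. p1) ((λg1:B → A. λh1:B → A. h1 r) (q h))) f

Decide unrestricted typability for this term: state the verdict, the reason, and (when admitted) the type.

no — a type mismatch blocks all five
variable uses: p=1; g=0; h=1; q=1; f (bound)=1; r (bound)=1; p1 (bound)=1; g1 (bound)=0; h1 (bound)=1
uses in reading order: p, p1, h1, r, q, h, f
typing: ill-typed: a function awaiting B gets C
across the five disciplines: ordered ✗ · linear ✗ · affine ✗ · relevant ✗ · unrestricted ✗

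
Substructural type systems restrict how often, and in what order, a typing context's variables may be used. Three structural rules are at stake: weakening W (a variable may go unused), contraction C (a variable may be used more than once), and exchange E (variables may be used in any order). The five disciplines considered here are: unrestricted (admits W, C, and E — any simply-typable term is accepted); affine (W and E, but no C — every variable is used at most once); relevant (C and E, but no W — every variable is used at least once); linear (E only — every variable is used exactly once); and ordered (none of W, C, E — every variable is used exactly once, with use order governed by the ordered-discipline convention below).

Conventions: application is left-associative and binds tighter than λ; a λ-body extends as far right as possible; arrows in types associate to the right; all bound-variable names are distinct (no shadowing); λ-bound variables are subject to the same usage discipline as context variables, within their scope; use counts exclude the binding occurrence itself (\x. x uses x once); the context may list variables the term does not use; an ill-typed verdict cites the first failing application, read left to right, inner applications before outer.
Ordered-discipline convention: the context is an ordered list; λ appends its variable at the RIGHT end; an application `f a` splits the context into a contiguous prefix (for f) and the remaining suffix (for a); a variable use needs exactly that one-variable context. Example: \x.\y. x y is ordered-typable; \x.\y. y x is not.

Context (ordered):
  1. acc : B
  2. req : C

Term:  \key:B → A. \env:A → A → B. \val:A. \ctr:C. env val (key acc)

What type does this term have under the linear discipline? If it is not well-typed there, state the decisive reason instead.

not well-typed under linear — req, ctr never used (weakening)
variable uses: acc=1, req=0, key (λ-bound)=1, env (λ-bound)=1, val (λ-bound)=1, ctr (λ-bound)=0
left-to-right use order: env, val, key, acc
typing: the term checks, with type (B → A) → (A → A → B) → A → C → B
all disciplines: ordered ✗ | linear ✗ | affine ✓ | relevant ✗ | unrestricted ✓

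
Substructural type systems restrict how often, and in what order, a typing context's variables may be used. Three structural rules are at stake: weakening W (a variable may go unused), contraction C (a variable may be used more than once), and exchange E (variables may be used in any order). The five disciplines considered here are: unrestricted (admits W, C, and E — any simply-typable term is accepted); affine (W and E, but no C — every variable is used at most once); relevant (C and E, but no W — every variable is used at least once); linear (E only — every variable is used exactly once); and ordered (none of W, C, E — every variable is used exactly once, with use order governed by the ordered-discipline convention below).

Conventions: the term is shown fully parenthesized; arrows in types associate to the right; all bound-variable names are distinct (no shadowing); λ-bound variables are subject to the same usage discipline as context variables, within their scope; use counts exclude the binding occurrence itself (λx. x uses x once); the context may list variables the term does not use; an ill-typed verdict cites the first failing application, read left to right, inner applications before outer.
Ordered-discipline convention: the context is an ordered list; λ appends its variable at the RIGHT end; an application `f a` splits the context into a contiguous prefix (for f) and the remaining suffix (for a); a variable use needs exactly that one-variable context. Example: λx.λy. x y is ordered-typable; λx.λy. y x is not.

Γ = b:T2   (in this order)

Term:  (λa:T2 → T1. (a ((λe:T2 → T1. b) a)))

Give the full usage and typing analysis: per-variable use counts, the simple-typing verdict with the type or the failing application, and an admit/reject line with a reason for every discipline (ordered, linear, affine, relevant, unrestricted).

usage: b ×1, a (λ-bound) ×2, e (λ-bound) ×0
order of uses: a, b, a
typing: ✓ — (T2 → T1) → T1
ordered ✗ (uses contraction: a ×2; e never used (weakening))
linear ✗ (uses contraction: a ×2; e never used (weakening))
affine ✗ (uses contraction: a ×2)
relevant ✗ (e never used (weakening))
unrestricted ✓ (type-checks ((T2 → T1) → T1) and nothing is barred)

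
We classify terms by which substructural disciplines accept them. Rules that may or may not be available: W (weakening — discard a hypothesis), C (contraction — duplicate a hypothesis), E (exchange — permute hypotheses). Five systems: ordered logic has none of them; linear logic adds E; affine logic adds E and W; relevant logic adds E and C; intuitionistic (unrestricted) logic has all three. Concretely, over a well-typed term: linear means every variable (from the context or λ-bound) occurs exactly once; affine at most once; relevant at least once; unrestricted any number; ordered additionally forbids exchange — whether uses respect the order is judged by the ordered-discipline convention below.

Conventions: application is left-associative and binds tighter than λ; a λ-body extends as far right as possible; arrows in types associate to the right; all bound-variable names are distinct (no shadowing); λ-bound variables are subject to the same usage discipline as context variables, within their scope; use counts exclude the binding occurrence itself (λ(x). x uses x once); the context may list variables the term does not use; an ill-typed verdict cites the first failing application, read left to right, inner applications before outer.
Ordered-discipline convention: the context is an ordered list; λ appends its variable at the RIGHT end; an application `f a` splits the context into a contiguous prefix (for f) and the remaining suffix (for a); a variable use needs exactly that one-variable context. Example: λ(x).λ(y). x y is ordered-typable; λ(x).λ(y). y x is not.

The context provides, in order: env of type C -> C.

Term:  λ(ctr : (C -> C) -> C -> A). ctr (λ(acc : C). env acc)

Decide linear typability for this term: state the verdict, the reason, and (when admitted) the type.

yes — env, ctr, acc: one use apiece; term : ((C -> C) -> C -> A) -> C -> A
use counts: env ×1, ctr [bound] ×1, acc [bound] ×1
left-to-right use order: ctr, env, acc
typing: ✓ — ((C -> C) -> C -> A) -> C -> A
per-discipline verdicts: ordered ✗ | linear ✓ | affine ✓ | relevant ✓ | unrestricted ✓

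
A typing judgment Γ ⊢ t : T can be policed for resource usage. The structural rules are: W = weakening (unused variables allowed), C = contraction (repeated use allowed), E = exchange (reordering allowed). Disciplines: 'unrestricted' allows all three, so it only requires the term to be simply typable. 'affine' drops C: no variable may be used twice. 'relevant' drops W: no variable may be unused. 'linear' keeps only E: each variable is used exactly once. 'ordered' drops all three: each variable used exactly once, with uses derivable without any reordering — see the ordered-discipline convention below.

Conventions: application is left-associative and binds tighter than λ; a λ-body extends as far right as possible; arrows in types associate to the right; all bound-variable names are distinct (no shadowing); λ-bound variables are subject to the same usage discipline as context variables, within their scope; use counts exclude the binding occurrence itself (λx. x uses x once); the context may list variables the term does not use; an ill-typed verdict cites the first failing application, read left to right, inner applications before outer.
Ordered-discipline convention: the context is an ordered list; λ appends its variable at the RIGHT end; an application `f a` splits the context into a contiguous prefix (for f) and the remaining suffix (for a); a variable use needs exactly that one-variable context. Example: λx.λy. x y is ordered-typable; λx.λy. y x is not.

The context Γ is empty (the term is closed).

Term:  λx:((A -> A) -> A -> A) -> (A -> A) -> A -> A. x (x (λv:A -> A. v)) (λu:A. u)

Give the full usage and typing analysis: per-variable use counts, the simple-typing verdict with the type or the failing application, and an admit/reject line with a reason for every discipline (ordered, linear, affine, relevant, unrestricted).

usage: x (λ-bound)=2; v (λ-bound)=1; u (λ-bound)=1
order of uses: x, x, v, u
typing: ✓ — (((A -> A) -> A -> A) -> (A -> A) -> A -> A) -> A -> A
ordered: ✗, needs contraction — x ×2
linear: ✗, needs contraction — x ×2
affine: ✗, needs contraction — x ×2
relevant: ✓, x, v, u: all used, weakening unneeded
unrestricted: ✓, type-checks ((((A -> A) -> A -> A) -> (A -> A) -> A -> A) -> A -> A) and nothing is barred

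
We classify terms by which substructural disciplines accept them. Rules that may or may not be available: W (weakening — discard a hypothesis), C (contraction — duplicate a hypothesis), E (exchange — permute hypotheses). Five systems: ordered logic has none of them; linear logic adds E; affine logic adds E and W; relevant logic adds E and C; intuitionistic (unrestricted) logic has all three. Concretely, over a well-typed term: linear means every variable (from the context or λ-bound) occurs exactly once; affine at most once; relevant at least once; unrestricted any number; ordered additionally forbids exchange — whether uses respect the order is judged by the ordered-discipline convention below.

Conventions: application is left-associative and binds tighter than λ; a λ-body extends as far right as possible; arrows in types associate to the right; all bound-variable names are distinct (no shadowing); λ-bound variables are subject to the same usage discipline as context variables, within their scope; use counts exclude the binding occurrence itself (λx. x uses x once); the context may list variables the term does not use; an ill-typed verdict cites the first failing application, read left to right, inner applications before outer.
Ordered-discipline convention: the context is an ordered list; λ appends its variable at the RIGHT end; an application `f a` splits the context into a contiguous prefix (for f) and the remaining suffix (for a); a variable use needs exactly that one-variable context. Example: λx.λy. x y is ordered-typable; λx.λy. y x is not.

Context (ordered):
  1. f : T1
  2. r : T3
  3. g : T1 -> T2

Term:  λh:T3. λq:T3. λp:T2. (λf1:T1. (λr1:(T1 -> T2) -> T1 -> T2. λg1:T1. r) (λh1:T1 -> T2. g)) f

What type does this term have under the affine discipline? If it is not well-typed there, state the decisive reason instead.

term : T3 -> T3 -> T2 -> T1 -> T3
counts: f ×1, r ×1, g ×1, h [bound] ×0, q [bound] ×0, p [bound] ×0, f1 [bound] ×0, r1 [bound] ×0, g1 [bound] ×0, h1 [bound] ×0
uses in reading order: r, g, f
typing: ✓ — T3 -> T3 -> T2 -> T1 -> T3
summary: ordered ✗, linear ✗, affine ✓, relevant ✗, unrestricted ✓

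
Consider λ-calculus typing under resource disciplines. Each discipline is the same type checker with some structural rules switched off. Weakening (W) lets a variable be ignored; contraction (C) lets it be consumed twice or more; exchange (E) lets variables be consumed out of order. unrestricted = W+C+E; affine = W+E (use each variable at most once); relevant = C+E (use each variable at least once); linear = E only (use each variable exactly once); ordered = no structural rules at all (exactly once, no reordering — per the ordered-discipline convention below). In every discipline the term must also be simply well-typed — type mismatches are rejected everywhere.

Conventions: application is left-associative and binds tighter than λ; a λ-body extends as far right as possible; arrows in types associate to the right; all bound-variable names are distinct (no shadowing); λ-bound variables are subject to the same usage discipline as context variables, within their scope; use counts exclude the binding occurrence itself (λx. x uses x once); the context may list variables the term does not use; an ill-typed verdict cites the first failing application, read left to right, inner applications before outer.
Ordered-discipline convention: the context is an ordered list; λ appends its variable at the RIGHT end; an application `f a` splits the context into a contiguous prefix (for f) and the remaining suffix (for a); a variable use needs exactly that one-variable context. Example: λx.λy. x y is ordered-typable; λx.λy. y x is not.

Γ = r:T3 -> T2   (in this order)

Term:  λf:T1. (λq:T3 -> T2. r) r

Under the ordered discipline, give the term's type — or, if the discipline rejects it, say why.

not well-typed under ordered — uses contraction: r ×2; f, q never used (weakening)
usage: r: 2×; f [bound]: 0×; q [bound]: 0×
order of uses: r, r
typing: well-typed — term : T1 -> T3 -> T2
across the five disciplines: ordered ✗ | linear ✗ | affine ✗ | relevant ✗ | unrestricted ✓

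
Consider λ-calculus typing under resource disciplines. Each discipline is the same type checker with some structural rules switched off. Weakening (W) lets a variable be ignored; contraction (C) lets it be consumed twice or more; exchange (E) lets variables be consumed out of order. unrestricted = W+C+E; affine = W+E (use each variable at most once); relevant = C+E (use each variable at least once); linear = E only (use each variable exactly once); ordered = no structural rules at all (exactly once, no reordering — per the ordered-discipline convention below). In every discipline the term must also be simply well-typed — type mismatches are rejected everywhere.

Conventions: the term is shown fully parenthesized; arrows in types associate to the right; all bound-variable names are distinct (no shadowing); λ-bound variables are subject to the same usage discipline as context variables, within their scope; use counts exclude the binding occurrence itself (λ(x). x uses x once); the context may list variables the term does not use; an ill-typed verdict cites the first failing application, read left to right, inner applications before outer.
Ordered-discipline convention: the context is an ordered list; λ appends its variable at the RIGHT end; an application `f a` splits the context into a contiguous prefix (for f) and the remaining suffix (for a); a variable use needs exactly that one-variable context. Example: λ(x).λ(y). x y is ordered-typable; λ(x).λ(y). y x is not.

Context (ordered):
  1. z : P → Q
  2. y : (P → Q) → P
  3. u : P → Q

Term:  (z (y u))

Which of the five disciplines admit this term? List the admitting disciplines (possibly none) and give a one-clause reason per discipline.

admitted in: ordered, linear, affine, relevant, unrestricted
variable uses: z: 1×, y: 1×, u: 1×
left-to-right use order: z, y, u
typing: well-typed at Q
ordered ✓ (z, y, u once each; derivable with no W/C/E)
linear ✓ (single use per variable (z, y, u))
affine ✓ (z, y, u: no repeats, contraction unneeded)
relevant ✓ (z, y, u: all used, weakening unneeded)
unrestricted ✓ (well-typed at Q; no restrictions here)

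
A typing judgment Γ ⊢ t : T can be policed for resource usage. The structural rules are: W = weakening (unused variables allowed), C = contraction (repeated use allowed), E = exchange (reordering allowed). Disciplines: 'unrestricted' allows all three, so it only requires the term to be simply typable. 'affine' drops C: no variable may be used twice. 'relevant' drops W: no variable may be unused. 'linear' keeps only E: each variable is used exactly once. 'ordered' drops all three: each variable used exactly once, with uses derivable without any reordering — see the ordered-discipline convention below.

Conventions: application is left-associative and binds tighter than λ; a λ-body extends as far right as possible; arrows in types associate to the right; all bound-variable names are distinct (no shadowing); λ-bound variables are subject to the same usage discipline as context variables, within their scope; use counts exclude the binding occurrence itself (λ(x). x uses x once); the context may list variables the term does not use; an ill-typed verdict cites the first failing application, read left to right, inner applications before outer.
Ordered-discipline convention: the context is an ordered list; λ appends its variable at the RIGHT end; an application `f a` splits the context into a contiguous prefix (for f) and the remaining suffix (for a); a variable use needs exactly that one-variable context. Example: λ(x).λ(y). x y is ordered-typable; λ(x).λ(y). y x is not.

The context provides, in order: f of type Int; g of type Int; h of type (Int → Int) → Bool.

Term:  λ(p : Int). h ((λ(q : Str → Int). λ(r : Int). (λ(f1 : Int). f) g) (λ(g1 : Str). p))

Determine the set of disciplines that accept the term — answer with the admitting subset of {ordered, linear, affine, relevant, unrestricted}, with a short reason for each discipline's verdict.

admitted by: affine, unrestricted
use counts: f=1, g=1, h=1, p [bound]=1, q [bound]=0, r [bound]=0, f1 [bound]=0, g1 [bound]=0
uses in reading order: h, f, g, p
typing: well-typed at Int → Bool
ordered: ✗, needs weakening: q, r, f1, g1 unused
linear: ✗, needs weakening: q, r, f1, g1 unused
affine: ✓, at most one use each (f, g, h, p, q, r, f1, g1)
relevant: ✗, needs weakening: q, r, f1, g1 unused
unrestricted: ✓, type-checks (Int → Bool) and nothing is barred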